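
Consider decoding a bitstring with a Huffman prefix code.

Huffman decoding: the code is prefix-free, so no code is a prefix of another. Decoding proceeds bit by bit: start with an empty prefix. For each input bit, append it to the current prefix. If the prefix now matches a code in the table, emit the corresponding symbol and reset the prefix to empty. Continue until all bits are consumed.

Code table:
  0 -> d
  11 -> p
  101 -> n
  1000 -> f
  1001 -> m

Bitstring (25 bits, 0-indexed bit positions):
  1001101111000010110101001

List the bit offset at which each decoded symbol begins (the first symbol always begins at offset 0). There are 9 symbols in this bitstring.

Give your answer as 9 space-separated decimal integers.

Answer: 0 4 7 9 13 14 17 20 21

Derivation:
Bit 0: prefix='1' (no match yet)
Bit 1: prefix='10' (no match yet)
Bit 2: prefix='100' (no match yet)
Bit 3: prefix='1001' -> emit 'm', reset
Bit 4: prefix='1' (no match yet)
Bit 5: prefix='10' (no match yet)
Bit 6: prefix='101' -> emit 'n', reset
Bit 7: prefix='1' (no match yet)
Bit 8: prefix='11' -> emit 'p', reset
Bit 9: prefix='1' (no match yet)
Bit 10: prefix='10' (no match yet)
Bit 11: prefix='100' (no match yet)
Bit 12: prefix='1000' -> emit 'f', reset
Bit 13: prefix='0' -> emit 'd', reset
Bit 14: prefix='1' (no match yet)
Bit 15: prefix='10' (no match yet)
Bit 16: prefix='101' -> emit 'n', reset
Bit 17: prefix='1' (no match yet)
Bit 18: prefix='10' (no match yet)
Bit 19: prefix='101' -> emit 'n', reset
Bit 20: prefix='0' -> emit 'd', reset
Bit 21: prefix='1' (no match yet)
Bit 22: prefix='10' (no match yet)
Bit 23: prefix='100' (no match yet)
Bit 24: prefix='1001' -> emit 'm', reset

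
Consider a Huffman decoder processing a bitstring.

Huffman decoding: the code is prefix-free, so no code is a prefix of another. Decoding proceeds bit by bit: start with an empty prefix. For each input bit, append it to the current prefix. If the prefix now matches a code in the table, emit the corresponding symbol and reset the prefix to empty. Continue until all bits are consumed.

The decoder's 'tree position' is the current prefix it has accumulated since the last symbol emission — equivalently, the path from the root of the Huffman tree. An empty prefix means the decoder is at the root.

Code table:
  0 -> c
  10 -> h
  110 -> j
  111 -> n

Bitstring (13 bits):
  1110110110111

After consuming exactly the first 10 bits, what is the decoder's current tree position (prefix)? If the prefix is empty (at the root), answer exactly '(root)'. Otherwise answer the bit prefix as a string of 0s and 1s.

Answer: (root)

Derivation:
Bit 0: prefix='1' (no match yet)
Bit 1: prefix='11' (no match yet)
Bit 2: prefix='111' -> emit 'n', reset
Bit 3: prefix='0' -> emit 'c', reset
Bit 4: prefix='1' (no match yet)
Bit 5: prefix='11' (no match yet)
Bit 6: prefix='110' -> emit 'j', reset
Bit 7: prefix='1' (no match yet)
Bit 8: prefix='11' (no match yet)
Bit 9: prefix='110' -> emit 'j', reset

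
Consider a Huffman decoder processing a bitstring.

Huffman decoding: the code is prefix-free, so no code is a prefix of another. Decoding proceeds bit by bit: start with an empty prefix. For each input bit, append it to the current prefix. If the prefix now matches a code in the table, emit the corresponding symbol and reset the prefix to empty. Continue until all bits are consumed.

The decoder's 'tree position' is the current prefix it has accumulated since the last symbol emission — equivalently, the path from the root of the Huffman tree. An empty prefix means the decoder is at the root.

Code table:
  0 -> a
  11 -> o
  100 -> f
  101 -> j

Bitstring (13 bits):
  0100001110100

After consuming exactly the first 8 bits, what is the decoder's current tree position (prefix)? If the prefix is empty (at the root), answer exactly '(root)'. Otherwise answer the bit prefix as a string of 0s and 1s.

Bit 0: prefix='0' -> emit 'a', reset
Bit 1: prefix='1' (no match yet)
Bit 2: prefix='10' (no match yet)
Bit 3: prefix='100' -> emit 'f', reset
Bit 4: prefix='0' -> emit 'a', reset
Bit 5: prefix='0' -> emit 'a', reset
Bit 6: prefix='1' (no match yet)
Bit 7: prefix='11' -> emit 'o', reset

Answer: (root)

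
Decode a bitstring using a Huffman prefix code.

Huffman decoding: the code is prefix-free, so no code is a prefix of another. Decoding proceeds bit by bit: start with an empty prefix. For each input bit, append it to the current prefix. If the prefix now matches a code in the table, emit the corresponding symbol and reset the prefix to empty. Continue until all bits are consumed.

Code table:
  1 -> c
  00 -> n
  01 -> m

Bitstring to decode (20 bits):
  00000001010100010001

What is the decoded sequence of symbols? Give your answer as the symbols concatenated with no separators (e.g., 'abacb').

Answer: nnnmmmnmnm

Derivation:
Bit 0: prefix='0' (no match yet)
Bit 1: prefix='00' -> emit 'n', reset
Bit 2: prefix='0' (no match yet)
Bit 3: prefix='00' -> emit 'n', reset
Bit 4: prefix='0' (no match yet)
Bit 5: prefix='00' -> emit 'n', reset
Bit 6: prefix='0' (no match yet)
Bit 7: prefix='01' -> emit 'm', reset
Bit 8: prefix='0' (no match yet)
Bit 9: prefix='01' -> emit 'm', reset
Bit 10: prefix='0' (no match yet)
Bit 11: prefix='01' -> emit 'm', reset
Bit 12: prefix='0' (no match yet)
Bit 13: prefix='00' -> emit 'n', reset
Bit 14: prefix='0' (no match yet)
Bit 15: prefix='01' -> emit 'm', reset
Bit 16: prefix='0' (no match yet)
Bit 17: prefix='00' -> emit 'n', reset
Bit 18: prefix='0' (no match yet)
Bit 19: prefix='01' -> emit 'm', reset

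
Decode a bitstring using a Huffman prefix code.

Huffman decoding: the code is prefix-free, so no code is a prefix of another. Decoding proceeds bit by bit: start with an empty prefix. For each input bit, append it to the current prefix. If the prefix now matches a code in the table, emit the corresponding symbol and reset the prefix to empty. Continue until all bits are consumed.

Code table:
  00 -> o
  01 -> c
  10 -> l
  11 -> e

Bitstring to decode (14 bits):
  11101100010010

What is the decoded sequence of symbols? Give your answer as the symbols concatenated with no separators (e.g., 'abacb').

Bit 0: prefix='1' (no match yet)
Bit 1: prefix='11' -> emit 'e', reset
Bit 2: prefix='1' (no match yet)
Bit 3: prefix='10' -> emit 'l', reset
Bit 4: prefix='1' (no match yet)
Bit 5: prefix='11' -> emit 'e', reset
Bit 6: prefix='0' (no match yet)
Bit 7: prefix='00' -> emit 'o', reset
Bit 8: prefix='0' (no match yet)
Bit 9: prefix='01' -> emit 'c', reset
Bit 10: prefix='0' (no match yet)
Bit 11: prefix='00' -> emit 'o', reset
Bit 12: prefix='1' (no match yet)
Bit 13: prefix='10' -> emit 'l', reset

Answer: eleocol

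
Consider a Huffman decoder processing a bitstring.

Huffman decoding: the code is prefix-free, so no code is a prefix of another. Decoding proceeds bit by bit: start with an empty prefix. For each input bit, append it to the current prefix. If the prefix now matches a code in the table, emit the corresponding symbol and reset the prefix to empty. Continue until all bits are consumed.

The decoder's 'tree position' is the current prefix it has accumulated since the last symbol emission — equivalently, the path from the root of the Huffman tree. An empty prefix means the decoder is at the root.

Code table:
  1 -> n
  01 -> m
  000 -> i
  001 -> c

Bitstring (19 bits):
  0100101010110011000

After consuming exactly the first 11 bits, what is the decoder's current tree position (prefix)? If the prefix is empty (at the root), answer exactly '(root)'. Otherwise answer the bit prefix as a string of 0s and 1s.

Answer: (root)

Derivation:
Bit 0: prefix='0' (no match yet)
Bit 1: prefix='01' -> emit 'm', reset
Bit 2: prefix='0' (no match yet)
Bit 3: prefix='00' (no match yet)
Bit 4: prefix='001' -> emit 'c', reset
Bit 5: prefix='0' (no match yet)
Bit 6: prefix='01' -> emit 'm', reset
Bit 7: prefix='0' (no match yet)
Bit 8: prefix='01' -> emit 'm', reset
Bit 9: prefix='0' (no match yet)
Bit 10: prefix='01' -> emit 'm', reset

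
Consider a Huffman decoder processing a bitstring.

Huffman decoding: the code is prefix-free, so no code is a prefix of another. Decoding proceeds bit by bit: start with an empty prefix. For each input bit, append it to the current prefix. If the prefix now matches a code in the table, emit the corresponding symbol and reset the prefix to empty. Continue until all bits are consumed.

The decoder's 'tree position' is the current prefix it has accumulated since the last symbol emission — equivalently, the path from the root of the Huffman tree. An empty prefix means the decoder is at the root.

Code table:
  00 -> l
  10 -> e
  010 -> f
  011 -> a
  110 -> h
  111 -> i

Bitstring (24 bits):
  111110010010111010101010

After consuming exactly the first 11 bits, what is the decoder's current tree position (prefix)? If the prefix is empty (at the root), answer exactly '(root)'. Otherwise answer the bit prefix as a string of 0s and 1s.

Bit 0: prefix='1' (no match yet)
Bit 1: prefix='11' (no match yet)
Bit 2: prefix='111' -> emit 'i', reset
Bit 3: prefix='1' (no match yet)
Bit 4: prefix='11' (no match yet)
Bit 5: prefix='110' -> emit 'h', reset
Bit 6: prefix='0' (no match yet)
Bit 7: prefix='01' (no match yet)
Bit 8: prefix='010' -> emit 'f', reset
Bit 9: prefix='0' (no match yet)
Bit 10: prefix='01' (no match yet)

Answer: 01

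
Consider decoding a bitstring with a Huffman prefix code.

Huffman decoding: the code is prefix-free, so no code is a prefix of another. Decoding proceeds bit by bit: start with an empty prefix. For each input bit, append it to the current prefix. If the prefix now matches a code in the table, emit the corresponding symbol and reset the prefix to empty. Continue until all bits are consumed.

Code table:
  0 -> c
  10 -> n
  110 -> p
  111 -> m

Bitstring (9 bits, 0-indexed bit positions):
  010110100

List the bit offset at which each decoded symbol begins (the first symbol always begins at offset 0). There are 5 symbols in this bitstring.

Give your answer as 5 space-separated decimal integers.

Answer: 0 1 3 6 8

Derivation:
Bit 0: prefix='0' -> emit 'c', reset
Bit 1: prefix='1' (no match yet)
Bit 2: prefix='10' -> emit 'n', reset
Bit 3: prefix='1' (no match yet)
Bit 4: prefix='11' (no match yet)
Bit 5: prefix='110' -> emit 'p', reset
Bit 6: prefix='1' (no match yet)
Bit 7: prefix='10' -> emit 'n', reset
Bit 8: prefix='0' -> emit 'c', reset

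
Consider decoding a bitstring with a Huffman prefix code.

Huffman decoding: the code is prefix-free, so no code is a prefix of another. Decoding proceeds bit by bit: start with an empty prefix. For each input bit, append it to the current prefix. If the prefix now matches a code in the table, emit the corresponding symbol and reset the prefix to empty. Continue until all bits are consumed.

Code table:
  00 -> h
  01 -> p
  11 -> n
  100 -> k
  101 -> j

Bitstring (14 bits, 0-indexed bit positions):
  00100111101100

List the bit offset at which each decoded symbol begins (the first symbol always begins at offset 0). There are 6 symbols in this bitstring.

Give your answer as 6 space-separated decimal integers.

Bit 0: prefix='0' (no match yet)
Bit 1: prefix='00' -> emit 'h', reset
Bit 2: prefix='1' (no match yet)
Bit 3: prefix='10' (no match yet)
Bit 4: prefix='100' -> emit 'k', reset
Bit 5: prefix='1' (no match yet)
Bit 6: prefix='11' -> emit 'n', reset
Bit 7: prefix='1' (no match yet)
Bit 8: prefix='11' -> emit 'n', reset
Bit 9: prefix='0' (no match yet)
Bit 10: prefix='01' -> emit 'p', reset
Bit 11: prefix='1' (no match yet)
Bit 12: prefix='10' (no match yet)
Bit 13: prefix='100' -> emit 'k', reset

Answer: 0 2 5 7 9 11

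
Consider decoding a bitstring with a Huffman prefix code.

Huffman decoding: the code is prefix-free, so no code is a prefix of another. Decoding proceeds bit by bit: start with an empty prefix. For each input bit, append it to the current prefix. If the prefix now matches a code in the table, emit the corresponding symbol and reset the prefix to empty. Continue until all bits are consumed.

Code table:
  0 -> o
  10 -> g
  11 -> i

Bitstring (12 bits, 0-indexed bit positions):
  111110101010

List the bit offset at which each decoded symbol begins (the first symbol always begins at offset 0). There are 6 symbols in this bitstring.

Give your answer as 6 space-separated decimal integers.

Bit 0: prefix='1' (no match yet)
Bit 1: prefix='11' -> emit 'i', reset
Bit 2: prefix='1' (no match yet)
Bit 3: prefix='11' -> emit 'i', reset
Bit 4: prefix='1' (no match yet)
Bit 5: prefix='10' -> emit 'g', reset
Bit 6: prefix='1' (no match yet)
Bit 7: prefix='10' -> emit 'g', reset
Bit 8: prefix='1' (no match yet)
Bit 9: prefix='10' -> emit 'g', reset
Bit 10: prefix='1' (no match yet)
Bit 11: prefix='10' -> emit 'g', reset

Answer: 0 2 4 6 8 10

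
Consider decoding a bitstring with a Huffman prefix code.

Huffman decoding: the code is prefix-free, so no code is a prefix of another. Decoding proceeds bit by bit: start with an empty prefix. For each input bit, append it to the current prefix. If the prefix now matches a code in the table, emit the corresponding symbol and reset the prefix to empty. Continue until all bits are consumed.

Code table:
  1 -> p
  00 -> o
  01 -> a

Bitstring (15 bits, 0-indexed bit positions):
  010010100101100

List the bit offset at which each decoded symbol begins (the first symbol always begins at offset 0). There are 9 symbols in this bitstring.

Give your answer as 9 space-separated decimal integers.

Answer: 0 2 4 5 7 9 10 12 13

Derivation:
Bit 0: prefix='0' (no match yet)
Bit 1: prefix='01' -> emit 'a', reset
Bit 2: prefix='0' (no match yet)
Bit 3: prefix='00' -> emit 'o', reset
Bit 4: prefix='1' -> emit 'p', reset
Bit 5: prefix='0' (no match yet)
Bit 6: prefix='01' -> emit 'a', reset
Bit 7: prefix='0' (no match yet)
Bit 8: prefix='00' -> emit 'o', reset
Bit 9: prefix='1' -> emit 'p', reset
Bit 10: prefix='0' (no match yet)
Bit 11: prefix='01' -> emit 'a', reset
Bit 12: prefix='1' -> emit 'p', reset
Bit 13: prefix='0' (no match yet)
Bit 14: prefix='00' -> emit 'o', reset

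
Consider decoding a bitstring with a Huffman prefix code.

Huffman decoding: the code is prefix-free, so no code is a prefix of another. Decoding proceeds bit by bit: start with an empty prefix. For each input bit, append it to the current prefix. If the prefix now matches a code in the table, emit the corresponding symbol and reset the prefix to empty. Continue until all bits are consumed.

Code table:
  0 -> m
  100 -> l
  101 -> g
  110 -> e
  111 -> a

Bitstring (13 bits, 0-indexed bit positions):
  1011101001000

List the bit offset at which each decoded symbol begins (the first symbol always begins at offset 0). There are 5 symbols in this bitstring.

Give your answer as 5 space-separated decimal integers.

Bit 0: prefix='1' (no match yet)
Bit 1: prefix='10' (no match yet)
Bit 2: prefix='101' -> emit 'g', reset
Bit 3: prefix='1' (no match yet)
Bit 4: prefix='11' (no match yet)
Bit 5: prefix='110' -> emit 'e', reset
Bit 6: prefix='1' (no match yet)
Bit 7: prefix='10' (no match yet)
Bit 8: prefix='100' -> emit 'l', reset
Bit 9: prefix='1' (no match yet)
Bit 10: prefix='10' (no match yet)
Bit 11: prefix='100' -> emit 'l', reset
Bit 12: prefix='0' -> emit 'm', reset

Answer: 0 3 6 9 12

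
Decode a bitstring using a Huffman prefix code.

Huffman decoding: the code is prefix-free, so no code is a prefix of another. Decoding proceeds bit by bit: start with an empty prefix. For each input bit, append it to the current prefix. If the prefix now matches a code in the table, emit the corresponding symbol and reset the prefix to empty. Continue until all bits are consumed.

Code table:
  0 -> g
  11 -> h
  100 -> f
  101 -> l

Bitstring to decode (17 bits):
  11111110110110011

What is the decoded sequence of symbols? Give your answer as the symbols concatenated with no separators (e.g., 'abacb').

Answer: hhhllfh

Derivation:
Bit 0: prefix='1' (no match yet)
Bit 1: prefix='11' -> emit 'h', reset
Bit 2: prefix='1' (no match yet)
Bit 3: prefix='11' -> emit 'h', reset
Bit 4: prefix='1' (no match yet)
Bit 5: prefix='11' -> emit 'h', reset
Bit 6: prefix='1' (no match yet)
Bit 7: prefix='10' (no match yet)
Bit 8: prefix='101' -> emit 'l', reset
Bit 9: prefix='1' (no match yet)
Bit 10: prefix='10' (no match yet)
Bit 11: prefix='101' -> emit 'l', reset
Bit 12: prefix='1' (no match yet)
Bit 13: prefix='10' (no match yet)
Bit 14: prefix='100' -> emit 'f', reset
Bit 15: prefix='1' (no match yet)
Bit 16: prefix='11' -> emit 'h', reset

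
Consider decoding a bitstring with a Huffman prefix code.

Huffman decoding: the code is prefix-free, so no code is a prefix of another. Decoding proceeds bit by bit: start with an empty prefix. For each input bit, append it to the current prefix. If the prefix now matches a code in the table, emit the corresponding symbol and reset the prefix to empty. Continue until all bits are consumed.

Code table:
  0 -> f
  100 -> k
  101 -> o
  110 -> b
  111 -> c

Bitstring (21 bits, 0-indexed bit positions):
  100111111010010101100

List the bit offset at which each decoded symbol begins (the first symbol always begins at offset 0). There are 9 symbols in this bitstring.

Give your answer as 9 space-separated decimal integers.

Answer: 0 3 6 9 10 13 16 17 20

Derivation:
Bit 0: prefix='1' (no match yet)
Bit 1: prefix='10' (no match yet)
Bit 2: prefix='100' -> emit 'k', reset
Bit 3: prefix='1' (no match yet)
Bit 4: prefix='11' (no match yet)
Bit 5: prefix='111' -> emit 'c', reset
Bit 6: prefix='1' (no match yet)
Bit 7: prefix='11' (no match yet)
Bit 8: prefix='111' -> emit 'c', reset
Bit 9: prefix='0' -> emit 'f', reset
Bit 10: prefix='1' (no match yet)
Bit 11: prefix='10' (no match yet)
Bit 12: prefix='100' -> emit 'k', reset
Bit 13: prefix='1' (no match yet)
Bit 14: prefix='10' (no match yet)
Bit 15: prefix='101' -> emit 'o', reset
Bit 16: prefix='0' -> emit 'f', reset
Bit 17: prefix='1' (no match yet)
Bit 18: prefix='11' (no match yet)
Bit 19: prefix='110' -> emit 'b', reset
Bit 20: prefix='0' -> emit 'f', reset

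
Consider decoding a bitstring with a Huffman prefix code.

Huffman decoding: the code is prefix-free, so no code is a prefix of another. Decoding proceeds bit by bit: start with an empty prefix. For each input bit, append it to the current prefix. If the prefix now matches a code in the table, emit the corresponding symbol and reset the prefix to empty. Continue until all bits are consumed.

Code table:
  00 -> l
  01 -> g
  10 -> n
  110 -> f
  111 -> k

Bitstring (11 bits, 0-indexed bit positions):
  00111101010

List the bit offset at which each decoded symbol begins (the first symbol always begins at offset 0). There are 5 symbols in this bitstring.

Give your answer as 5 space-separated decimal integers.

Bit 0: prefix='0' (no match yet)
Bit 1: prefix='00' -> emit 'l', reset
Bit 2: prefix='1' (no match yet)
Bit 3: prefix='11' (no match yet)
Bit 4: prefix='111' -> emit 'k', reset
Bit 5: prefix='1' (no match yet)
Bit 6: prefix='10' -> emit 'n', reset
Bit 7: prefix='1' (no match yet)
Bit 8: prefix='10' -> emit 'n', reset
Bit 9: prefix='1' (no match yet)
Bit 10: prefix='10' -> emit 'n', reset

Answer: 0 2 5 7 9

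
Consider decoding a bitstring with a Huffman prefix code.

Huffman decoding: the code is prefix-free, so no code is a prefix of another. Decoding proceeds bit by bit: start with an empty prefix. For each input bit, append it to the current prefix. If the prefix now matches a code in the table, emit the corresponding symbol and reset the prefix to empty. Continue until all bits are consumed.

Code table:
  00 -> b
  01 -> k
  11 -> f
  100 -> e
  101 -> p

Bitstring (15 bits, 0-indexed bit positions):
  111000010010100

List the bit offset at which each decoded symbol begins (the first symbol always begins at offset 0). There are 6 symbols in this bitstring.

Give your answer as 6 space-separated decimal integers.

Bit 0: prefix='1' (no match yet)
Bit 1: prefix='11' -> emit 'f', reset
Bit 2: prefix='1' (no match yet)
Bit 3: prefix='10' (no match yet)
Bit 4: prefix='100' -> emit 'e', reset
Bit 5: prefix='0' (no match yet)
Bit 6: prefix='00' -> emit 'b', reset
Bit 7: prefix='1' (no match yet)
Bit 8: prefix='10' (no match yet)
Bit 9: prefix='100' -> emit 'e', reset
Bit 10: prefix='1' (no match yet)
Bit 11: prefix='10' (no match yet)
Bit 12: prefix='101' -> emit 'p', reset
Bit 13: prefix='0' (no match yet)
Bit 14: prefix='00' -> emit 'b', reset

Answer: 0 2 5 7 10 13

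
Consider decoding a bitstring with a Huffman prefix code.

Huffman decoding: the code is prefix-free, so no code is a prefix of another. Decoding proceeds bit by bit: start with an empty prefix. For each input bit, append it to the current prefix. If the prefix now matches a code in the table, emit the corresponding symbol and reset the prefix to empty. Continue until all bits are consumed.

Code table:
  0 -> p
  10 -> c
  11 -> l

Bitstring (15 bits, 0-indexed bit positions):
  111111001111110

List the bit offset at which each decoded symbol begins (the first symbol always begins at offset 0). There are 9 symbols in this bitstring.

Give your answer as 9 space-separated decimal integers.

Answer: 0 2 4 6 7 8 10 12 14

Derivation:
Bit 0: prefix='1' (no match yet)
Bit 1: prefix='11' -> emit 'l', reset
Bit 2: prefix='1' (no match yet)
Bit 3: prefix='11' -> emit 'l', reset
Bit 4: prefix='1' (no match yet)
Bit 5: prefix='11' -> emit 'l', reset
Bit 6: prefix='0' -> emit 'p', reset
Bit 7: prefix='0' -> emit 'p', reset
Bit 8: prefix='1' (no match yet)
Bit 9: prefix='11' -> emit 'l', reset
Bit 10: prefix='1' (no match yet)
Bit 11: prefix='11' -> emit 'l', reset
Bit 12: prefix='1' (no match yet)
Bit 13: prefix='11' -> emit 'l', reset
Bit 14: prefix='0' -> emit 'p', reset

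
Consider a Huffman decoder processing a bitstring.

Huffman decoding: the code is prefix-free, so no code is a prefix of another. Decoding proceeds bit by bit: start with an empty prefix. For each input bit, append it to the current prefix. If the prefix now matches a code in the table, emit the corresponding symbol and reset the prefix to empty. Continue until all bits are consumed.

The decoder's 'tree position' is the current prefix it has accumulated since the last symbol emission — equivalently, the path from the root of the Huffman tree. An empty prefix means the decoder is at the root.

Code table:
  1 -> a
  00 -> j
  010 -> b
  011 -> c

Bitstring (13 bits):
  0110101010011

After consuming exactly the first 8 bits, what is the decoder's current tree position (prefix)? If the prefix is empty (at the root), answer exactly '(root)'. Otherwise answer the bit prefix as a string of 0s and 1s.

Answer: 0

Derivation:
Bit 0: prefix='0' (no match yet)
Bit 1: prefix='01' (no match yet)
Bit 2: prefix='011' -> emit 'c', reset
Bit 3: prefix='0' (no match yet)
Bit 4: prefix='01' (no match yet)
Bit 5: prefix='010' -> emit 'b', reset
Bit 6: prefix='1' -> emit 'a', reset
Bit 7: prefix='0' (no match yet)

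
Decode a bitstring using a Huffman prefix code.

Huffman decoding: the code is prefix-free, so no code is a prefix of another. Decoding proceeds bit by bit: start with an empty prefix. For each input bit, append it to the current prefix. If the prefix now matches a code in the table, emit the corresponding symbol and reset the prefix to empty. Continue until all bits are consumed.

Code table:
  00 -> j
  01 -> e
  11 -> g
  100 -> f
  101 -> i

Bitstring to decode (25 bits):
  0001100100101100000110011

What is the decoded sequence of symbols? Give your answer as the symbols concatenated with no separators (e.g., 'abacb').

Bit 0: prefix='0' (no match yet)
Bit 1: prefix='00' -> emit 'j', reset
Bit 2: prefix='0' (no match yet)
Bit 3: prefix='01' -> emit 'e', reset
Bit 4: prefix='1' (no match yet)
Bit 5: prefix='10' (no match yet)
Bit 6: prefix='100' -> emit 'f', reset
Bit 7: prefix='1' (no match yet)
Bit 8: prefix='10' (no match yet)
Bit 9: prefix='100' -> emit 'f', reset
Bit 10: prefix='1' (no match yet)
Bit 11: prefix='10' (no match yet)
Bit 12: prefix='101' -> emit 'i', reset
Bit 13: prefix='1' (no match yet)
Bit 14: prefix='10' (no match yet)
Bit 15: prefix='100' -> emit 'f', reset
Bit 16: prefix='0' (no match yet)
Bit 17: prefix='00' -> emit 'j', reset
Bit 18: prefix='0' (no match yet)
Bit 19: prefix='01' -> emit 'e', reset
Bit 20: prefix='1' (no match yet)
Bit 21: prefix='10' (no match yet)
Bit 22: prefix='100' -> emit 'f', reset
Bit 23: prefix='1' (no match yet)
Bit 24: prefix='11' -> emit 'g', reset

Answer: jeffifjefg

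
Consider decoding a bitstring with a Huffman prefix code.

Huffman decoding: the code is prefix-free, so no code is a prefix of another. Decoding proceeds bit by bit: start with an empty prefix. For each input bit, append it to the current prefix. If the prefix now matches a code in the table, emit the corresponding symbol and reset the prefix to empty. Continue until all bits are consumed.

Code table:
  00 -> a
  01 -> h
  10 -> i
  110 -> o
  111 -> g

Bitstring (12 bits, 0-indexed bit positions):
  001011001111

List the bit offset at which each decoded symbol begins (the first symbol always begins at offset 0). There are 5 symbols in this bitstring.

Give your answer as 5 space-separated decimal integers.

Bit 0: prefix='0' (no match yet)
Bit 1: prefix='00' -> emit 'a', reset
Bit 2: prefix='1' (no match yet)
Bit 3: prefix='10' -> emit 'i', reset
Bit 4: prefix='1' (no match yet)
Bit 5: prefix='11' (no match yet)
Bit 6: prefix='110' -> emit 'o', reset
Bit 7: prefix='0' (no match yet)
Bit 8: prefix='01' -> emit 'h', reset
Bit 9: prefix='1' (no match yet)
Bit 10: prefix='11' (no match yet)
Bit 11: prefix='111' -> emit 'g', reset

Answer: 0 2 4 7 9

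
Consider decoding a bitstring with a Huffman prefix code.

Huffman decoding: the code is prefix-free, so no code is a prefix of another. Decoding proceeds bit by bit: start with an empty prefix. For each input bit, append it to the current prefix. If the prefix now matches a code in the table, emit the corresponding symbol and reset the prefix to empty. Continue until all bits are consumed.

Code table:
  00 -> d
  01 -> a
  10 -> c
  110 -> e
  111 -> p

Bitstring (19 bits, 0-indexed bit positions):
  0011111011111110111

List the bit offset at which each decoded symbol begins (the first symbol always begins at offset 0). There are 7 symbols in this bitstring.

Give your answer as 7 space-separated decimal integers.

Bit 0: prefix='0' (no match yet)
Bit 1: prefix='00' -> emit 'd', reset
Bit 2: prefix='1' (no match yet)
Bit 3: prefix='11' (no match yet)
Bit 4: prefix='111' -> emit 'p', reset
Bit 5: prefix='1' (no match yet)
Bit 6: prefix='11' (no match yet)
Bit 7: prefix='110' -> emit 'e', reset
Bit 8: prefix='1' (no match yet)
Bit 9: prefix='11' (no match yet)
Bit 10: prefix='111' -> emit 'p', reset
Bit 11: prefix='1' (no match yet)
Bit 12: prefix='11' (no match yet)
Bit 13: prefix='111' -> emit 'p', reset
Bit 14: prefix='1' (no match yet)
Bit 15: prefix='10' -> emit 'c', reset
Bit 16: prefix='1' (no match yet)
Bit 17: prefix='11' (no match yet)
Bit 18: prefix='111' -> emit 'p', reset

Answer: 0 2 5 8 11 14 16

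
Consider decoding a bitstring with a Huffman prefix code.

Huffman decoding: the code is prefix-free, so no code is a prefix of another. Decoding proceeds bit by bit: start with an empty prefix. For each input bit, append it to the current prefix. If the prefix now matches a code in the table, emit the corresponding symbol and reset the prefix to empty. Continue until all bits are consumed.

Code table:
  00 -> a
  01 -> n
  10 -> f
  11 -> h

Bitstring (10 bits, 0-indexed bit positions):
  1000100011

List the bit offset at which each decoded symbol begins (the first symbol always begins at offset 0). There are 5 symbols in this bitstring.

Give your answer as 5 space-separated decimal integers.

Bit 0: prefix='1' (no match yet)
Bit 1: prefix='10' -> emit 'f', reset
Bit 2: prefix='0' (no match yet)
Bit 3: prefix='00' -> emit 'a', reset
Bit 4: prefix='1' (no match yet)
Bit 5: prefix='10' -> emit 'f', reset
Bit 6: prefix='0' (no match yet)
Bit 7: prefix='00' -> emit 'a', reset
Bit 8: prefix='1' (no match yet)
Bit 9: prefix='11' -> emit 'h', reset

Answer: 0 2 4 6 8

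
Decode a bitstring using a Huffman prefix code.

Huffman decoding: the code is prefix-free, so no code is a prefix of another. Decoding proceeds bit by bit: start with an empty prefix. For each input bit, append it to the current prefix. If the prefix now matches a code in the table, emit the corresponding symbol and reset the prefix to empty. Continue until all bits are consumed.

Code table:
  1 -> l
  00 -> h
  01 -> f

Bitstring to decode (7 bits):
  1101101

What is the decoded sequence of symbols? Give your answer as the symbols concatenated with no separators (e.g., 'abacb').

Answer: llflf

Derivation:
Bit 0: prefix='1' -> emit 'l', reset
Bit 1: prefix='1' -> emit 'l', reset
Bit 2: prefix='0' (no match yet)
Bit 3: prefix='01' -> emit 'f', reset
Bit 4: prefix='1' -> emit 'l', reset
Bit 5: prefix='0' (no match yet)
Bit 6: prefix='01' -> emit 'f', reset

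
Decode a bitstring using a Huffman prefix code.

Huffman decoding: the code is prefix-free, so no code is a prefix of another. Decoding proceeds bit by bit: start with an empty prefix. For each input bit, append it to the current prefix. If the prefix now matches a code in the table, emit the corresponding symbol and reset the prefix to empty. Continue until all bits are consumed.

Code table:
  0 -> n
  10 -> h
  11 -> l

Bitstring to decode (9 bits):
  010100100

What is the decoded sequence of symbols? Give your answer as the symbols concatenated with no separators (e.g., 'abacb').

Bit 0: prefix='0' -> emit 'n', reset
Bit 1: prefix='1' (no match yet)
Bit 2: prefix='10' -> emit 'h', reset
Bit 3: prefix='1' (no match yet)
Bit 4: prefix='10' -> emit 'h', reset
Bit 5: prefix='0' -> emit 'n', reset
Bit 6: prefix='1' (no match yet)
Bit 7: prefix='10' -> emit 'h', reset
Bit 8: prefix='0' -> emit 'n', reset

Answer: nhhnhn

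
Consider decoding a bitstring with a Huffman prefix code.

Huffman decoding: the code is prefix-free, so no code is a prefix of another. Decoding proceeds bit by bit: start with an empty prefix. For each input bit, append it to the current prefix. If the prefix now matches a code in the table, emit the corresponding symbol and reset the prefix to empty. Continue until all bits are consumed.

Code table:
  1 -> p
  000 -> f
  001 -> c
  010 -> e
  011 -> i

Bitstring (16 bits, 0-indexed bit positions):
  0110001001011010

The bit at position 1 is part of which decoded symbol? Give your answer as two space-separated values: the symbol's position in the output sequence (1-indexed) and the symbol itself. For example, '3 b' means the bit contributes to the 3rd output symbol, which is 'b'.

Bit 0: prefix='0' (no match yet)
Bit 1: prefix='01' (no match yet)
Bit 2: prefix='011' -> emit 'i', reset
Bit 3: prefix='0' (no match yet)
Bit 4: prefix='00' (no match yet)
Bit 5: prefix='000' -> emit 'f', reset

Answer: 1 i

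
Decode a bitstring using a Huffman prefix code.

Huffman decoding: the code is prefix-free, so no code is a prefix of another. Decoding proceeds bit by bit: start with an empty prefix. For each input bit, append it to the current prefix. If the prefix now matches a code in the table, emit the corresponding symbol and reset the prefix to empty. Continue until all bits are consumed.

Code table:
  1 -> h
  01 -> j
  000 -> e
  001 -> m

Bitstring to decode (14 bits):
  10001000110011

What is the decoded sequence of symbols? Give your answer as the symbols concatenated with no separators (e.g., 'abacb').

Bit 0: prefix='1' -> emit 'h', reset
Bit 1: prefix='0' (no match yet)
Bit 2: prefix='00' (no match yet)
Bit 3: prefix='000' -> emit 'e', reset
Bit 4: prefix='1' -> emit 'h', reset
Bit 5: prefix='0' (no match yet)
Bit 6: prefix='00' (no match yet)
Bit 7: prefix='000' -> emit 'e', reset
Bit 8: prefix='1' -> emit 'h', reset
Bit 9: prefix='1' -> emit 'h', reset
Bit 10: prefix='0' (no match yet)
Bit 11: prefix='00' (no match yet)
Bit 12: prefix='001' -> emit 'm', reset
Bit 13: prefix='1' -> emit 'h', reset

Answer: hehehhmh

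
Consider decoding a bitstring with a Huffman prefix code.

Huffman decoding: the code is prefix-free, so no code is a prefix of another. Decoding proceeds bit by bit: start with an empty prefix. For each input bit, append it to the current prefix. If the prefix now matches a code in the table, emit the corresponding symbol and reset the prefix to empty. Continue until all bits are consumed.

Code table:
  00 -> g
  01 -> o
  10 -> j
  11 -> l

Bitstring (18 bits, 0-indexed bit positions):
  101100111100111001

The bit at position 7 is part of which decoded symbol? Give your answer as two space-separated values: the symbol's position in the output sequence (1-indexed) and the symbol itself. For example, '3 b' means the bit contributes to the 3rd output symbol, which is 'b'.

Answer: 4 l

Derivation:
Bit 0: prefix='1' (no match yet)
Bit 1: prefix='10' -> emit 'j', reset
Bit 2: prefix='1' (no match yet)
Bit 3: prefix='11' -> emit 'l', reset
Bit 4: prefix='0' (no match yet)
Bit 5: prefix='00' -> emit 'g', reset
Bit 6: prefix='1' (no match yet)
Bit 7: prefix='11' -> emit 'l', reset
Bit 8: prefix='1' (no match yet)
Bit 9: prefix='11' -> emit 'l', reset
Bit 10: prefix='0' (no match yet)
Bit 11: prefix='00' -> emit 'g', reset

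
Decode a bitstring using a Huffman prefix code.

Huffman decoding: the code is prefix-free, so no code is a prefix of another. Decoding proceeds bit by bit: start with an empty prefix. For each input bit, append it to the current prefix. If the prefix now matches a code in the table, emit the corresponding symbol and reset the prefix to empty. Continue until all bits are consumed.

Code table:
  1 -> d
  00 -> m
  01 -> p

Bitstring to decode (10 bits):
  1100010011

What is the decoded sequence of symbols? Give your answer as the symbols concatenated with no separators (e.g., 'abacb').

Bit 0: prefix='1' -> emit 'd', reset
Bit 1: prefix='1' -> emit 'd', reset
Bit 2: prefix='0' (no match yet)
Bit 3: prefix='00' -> emit 'm', reset
Bit 4: prefix='0' (no match yet)
Bit 5: prefix='01' -> emit 'p', reset
Bit 6: prefix='0' (no match yet)
Bit 7: prefix='00' -> emit 'm', reset
Bit 8: prefix='1' -> emit 'd', reset
Bit 9: prefix='1' -> emit 'd', reset

Answer: ddmpmdd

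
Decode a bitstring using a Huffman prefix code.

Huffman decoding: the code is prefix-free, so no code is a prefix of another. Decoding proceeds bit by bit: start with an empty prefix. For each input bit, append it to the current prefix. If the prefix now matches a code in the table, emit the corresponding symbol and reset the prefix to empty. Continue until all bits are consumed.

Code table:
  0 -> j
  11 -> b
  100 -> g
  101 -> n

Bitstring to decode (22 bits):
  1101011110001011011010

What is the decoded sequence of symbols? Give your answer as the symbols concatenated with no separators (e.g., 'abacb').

Bit 0: prefix='1' (no match yet)
Bit 1: prefix='11' -> emit 'b', reset
Bit 2: prefix='0' -> emit 'j', reset
Bit 3: prefix='1' (no match yet)
Bit 4: prefix='10' (no match yet)
Bit 5: prefix='101' -> emit 'n', reset
Bit 6: prefix='1' (no match yet)
Bit 7: prefix='11' -> emit 'b', reset
Bit 8: prefix='1' (no match yet)
Bit 9: prefix='10' (no match yet)
Bit 10: prefix='100' -> emit 'g', reset
Bit 11: prefix='0' -> emit 'j', reset
Bit 12: prefix='1' (no match yet)
Bit 13: prefix='10' (no match yet)
Bit 14: prefix='101' -> emit 'n', reset
Bit 15: prefix='1' (no match yet)
Bit 16: prefix='10' (no match yet)
Bit 17: prefix='101' -> emit 'n', reset
Bit 18: prefix='1' (no match yet)
Bit 19: prefix='10' (no match yet)
Bit 20: prefix='101' -> emit 'n', reset
Bit 21: prefix='0' -> emit 'j', reset

Answer: bjnbgjnnnj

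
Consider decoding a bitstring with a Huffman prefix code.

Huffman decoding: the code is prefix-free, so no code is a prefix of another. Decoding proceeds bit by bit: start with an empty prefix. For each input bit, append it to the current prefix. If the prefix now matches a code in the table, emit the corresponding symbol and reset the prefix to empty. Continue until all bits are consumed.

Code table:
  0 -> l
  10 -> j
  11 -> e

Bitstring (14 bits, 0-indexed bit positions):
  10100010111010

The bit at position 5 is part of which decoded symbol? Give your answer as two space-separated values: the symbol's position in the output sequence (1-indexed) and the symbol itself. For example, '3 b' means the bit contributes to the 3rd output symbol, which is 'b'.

Answer: 4 l

Derivation:
Bit 0: prefix='1' (no match yet)
Bit 1: prefix='10' -> emit 'j', reset
Bit 2: prefix='1' (no match yet)
Bit 3: prefix='10' -> emit 'j', reset
Bit 4: prefix='0' -> emit 'l', reset
Bit 5: prefix='0' -> emit 'l', reset
Bit 6: prefix='1' (no match yet)
Bit 7: prefix='10' -> emit 'j', reset
Bit 8: prefix='1' (no match yet)
Bit 9: prefix='11' -> emit 'e', reset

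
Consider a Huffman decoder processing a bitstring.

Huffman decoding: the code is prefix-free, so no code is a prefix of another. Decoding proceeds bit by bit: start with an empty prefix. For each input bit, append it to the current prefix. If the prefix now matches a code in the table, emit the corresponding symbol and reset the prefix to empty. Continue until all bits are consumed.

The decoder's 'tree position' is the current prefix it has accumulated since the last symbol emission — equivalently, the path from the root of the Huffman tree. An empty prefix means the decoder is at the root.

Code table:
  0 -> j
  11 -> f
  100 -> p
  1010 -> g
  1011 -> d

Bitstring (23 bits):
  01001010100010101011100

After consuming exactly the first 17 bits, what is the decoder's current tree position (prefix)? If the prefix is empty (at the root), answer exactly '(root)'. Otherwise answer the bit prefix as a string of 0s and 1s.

Bit 0: prefix='0' -> emit 'j', reset
Bit 1: prefix='1' (no match yet)
Bit 2: prefix='10' (no match yet)
Bit 3: prefix='100' -> emit 'p', reset
Bit 4: prefix='1' (no match yet)
Bit 5: prefix='10' (no match yet)
Bit 6: prefix='101' (no match yet)
Bit 7: prefix='1010' -> emit 'g', reset
Bit 8: prefix='1' (no match yet)
Bit 9: prefix='10' (no match yet)
Bit 10: prefix='100' -> emit 'p', reset
Bit 11: prefix='0' -> emit 'j', reset
Bit 12: prefix='1' (no match yet)
Bit 13: prefix='10' (no match yet)
Bit 14: prefix='101' (no match yet)
Bit 15: prefix='1010' -> emit 'g', reset
Bit 16: prefix='1' (no match yet)

Answer: 1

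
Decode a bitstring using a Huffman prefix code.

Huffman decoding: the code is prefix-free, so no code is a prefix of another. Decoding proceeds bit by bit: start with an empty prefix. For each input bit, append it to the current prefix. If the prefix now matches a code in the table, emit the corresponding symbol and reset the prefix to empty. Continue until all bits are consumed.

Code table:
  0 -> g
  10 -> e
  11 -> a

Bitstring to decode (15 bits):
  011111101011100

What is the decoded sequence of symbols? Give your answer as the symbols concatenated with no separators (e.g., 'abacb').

Answer: gaaageaeg

Derivation:
Bit 0: prefix='0' -> emit 'g', reset
Bit 1: prefix='1' (no match yet)
Bit 2: prefix='11' -> emit 'a', reset
Bit 3: prefix='1' (no match yet)
Bit 4: prefix='11' -> emit 'a', reset
Bit 5: prefix='1' (no match yet)
Bit 6: prefix='11' -> emit 'a', reset
Bit 7: prefix='0' -> emit 'g', reset
Bit 8: prefix='1' (no match yet)
Bit 9: prefix='10' -> emit 'e', reset
Bit 10: prefix='1' (no match yet)
Bit 11: prefix='11' -> emit 'a', reset
Bit 12: prefix='1' (no match yet)
Bit 13: prefix='10' -> emit 'e', reset
Bit 14: prefix='0' -> emit 'g', reset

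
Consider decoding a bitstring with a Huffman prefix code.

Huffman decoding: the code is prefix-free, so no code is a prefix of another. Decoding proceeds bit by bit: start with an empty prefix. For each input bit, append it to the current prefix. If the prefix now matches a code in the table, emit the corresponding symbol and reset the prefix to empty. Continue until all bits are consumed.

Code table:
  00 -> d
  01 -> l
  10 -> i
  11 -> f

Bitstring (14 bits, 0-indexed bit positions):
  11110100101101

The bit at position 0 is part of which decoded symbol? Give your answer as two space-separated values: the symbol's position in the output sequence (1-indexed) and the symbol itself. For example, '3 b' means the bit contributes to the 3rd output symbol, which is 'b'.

Bit 0: prefix='1' (no match yet)
Bit 1: prefix='11' -> emit 'f', reset
Bit 2: prefix='1' (no match yet)
Bit 3: prefix='11' -> emit 'f', reset
Bit 4: prefix='0' (no match yet)

Answer: 1 f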